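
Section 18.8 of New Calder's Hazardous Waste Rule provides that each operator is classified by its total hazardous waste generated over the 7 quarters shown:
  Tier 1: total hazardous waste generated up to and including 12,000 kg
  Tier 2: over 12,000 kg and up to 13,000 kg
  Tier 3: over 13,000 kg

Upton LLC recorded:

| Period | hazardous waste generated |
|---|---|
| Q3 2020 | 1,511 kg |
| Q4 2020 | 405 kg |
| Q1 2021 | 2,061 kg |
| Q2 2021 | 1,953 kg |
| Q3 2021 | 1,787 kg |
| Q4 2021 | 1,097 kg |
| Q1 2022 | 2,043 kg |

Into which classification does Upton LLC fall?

Tier 1

Total hazardous waste generated: 1,511 kg + 405 kg + 2,061 kg + 1,953 kg + 1,787 kg + 1,097 kg + 2,043 kg = 10,857 kg.
10,857 kg ≤ 12,000 kg, so Tier 1 applies.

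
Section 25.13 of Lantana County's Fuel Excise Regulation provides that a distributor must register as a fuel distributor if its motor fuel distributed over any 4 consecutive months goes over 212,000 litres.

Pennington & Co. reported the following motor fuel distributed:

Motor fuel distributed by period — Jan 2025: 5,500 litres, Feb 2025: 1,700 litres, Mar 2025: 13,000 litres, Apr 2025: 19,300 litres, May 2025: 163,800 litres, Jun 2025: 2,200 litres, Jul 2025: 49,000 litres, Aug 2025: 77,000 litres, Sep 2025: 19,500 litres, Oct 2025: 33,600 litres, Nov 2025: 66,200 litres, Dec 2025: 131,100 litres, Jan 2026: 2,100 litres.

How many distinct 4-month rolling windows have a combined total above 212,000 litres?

Jan 2025–Apr 2025: 5,500 litres + 1,700 litres + 13,000 litres + 19,300 litres = 39,500 litres (under)
Feb 2025–May 2025: 1,700 litres + 13,000 litres + 19,300 litres + 163,800 litres = 197,800 litres (under)
Mar 2025–Jun 2025: 13,000 litres + 19,300 litres + 163,800 litres + 2,200 litres = 198,300 litres (under)
Apr 2025–Jul 2025: 19,300 litres + 163,800 litres + 2,200 litres + 49,000 litres = 234,300 litres (over)
May 2025–Aug 2025: 163,800 litres + 2,200 litres + 49,000 litres + 77,000 litres = 292,000 litres (over)
Jun 2025–Sep 2025: 2,200 litres + 49,000 litres + 77,000 litres + 19,500 litres = 147,700 litres (under)
Jul 2025–Oct 2025: 49,000 litres + 77,000 litres + 19,500 litres + 33,600 litres = 179,100 litres (under)
Aug 2025–Nov 2025: 77,000 litres + 19,500 litres + 33,600 litres + 66,200 litres = 196,300 litres (under)
Sep 2025–Dec 2025: 19,500 litres + 33,600 litres + 66,200 litres + 131,100 litres = 250,400 litres (over)
Oct 2025–Jan 2026: 33,600 litres + 66,200 litres + 131,100 litres + 2,100 litres = 233,000 litres (over)
4 windows exceed the threshold.

4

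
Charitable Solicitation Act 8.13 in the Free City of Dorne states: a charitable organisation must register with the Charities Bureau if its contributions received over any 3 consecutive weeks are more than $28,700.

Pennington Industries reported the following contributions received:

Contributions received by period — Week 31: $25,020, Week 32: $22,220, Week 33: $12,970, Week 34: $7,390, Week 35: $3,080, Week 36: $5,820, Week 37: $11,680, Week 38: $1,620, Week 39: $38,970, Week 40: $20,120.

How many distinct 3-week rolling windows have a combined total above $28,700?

4

Week 31–Week 33: $25,020 + $22,220 + $12,970 = $60,210 (over)
Week 32–Week 34: $22,220 + $12,970 + $7,390 = $42,580 (over)
Week 33–Week 35: $12,970 + $7,390 + $3,080 = $23,440 (under)
Week 34–Week 36: $7,390 + $3,080 + $5,820 = $16,290 (under)
Week 35–Week 37: $3,080 + $5,820 + $11,680 = $20,580 (under)
Week 36–Week 38: $5,820 + $11,680 + $1,620 = $19,120 (under)
Week 37–Week 39: $11,680 + $1,620 + $38,970 = $52,270 (over)
Week 38–Week 40: $1,620 + $38,970 + $20,120 = $60,710 (over)
4 windows exceed the threshold.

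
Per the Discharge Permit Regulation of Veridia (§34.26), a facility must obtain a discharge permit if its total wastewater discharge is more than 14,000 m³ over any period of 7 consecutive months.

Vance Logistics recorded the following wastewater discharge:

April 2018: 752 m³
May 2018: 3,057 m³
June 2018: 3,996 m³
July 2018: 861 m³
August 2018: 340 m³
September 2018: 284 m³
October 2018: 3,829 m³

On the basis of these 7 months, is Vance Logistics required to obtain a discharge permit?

Total wastewater discharge: 752 m³ + 3,057 m³ + 3,996 m³ + 861 m³ + 340 m³ + 284 m³ + 3,829 m³ = 13,119 m³.
13,119 m³ ≤ 14,000 m³, so the threshold is not exceeded.

No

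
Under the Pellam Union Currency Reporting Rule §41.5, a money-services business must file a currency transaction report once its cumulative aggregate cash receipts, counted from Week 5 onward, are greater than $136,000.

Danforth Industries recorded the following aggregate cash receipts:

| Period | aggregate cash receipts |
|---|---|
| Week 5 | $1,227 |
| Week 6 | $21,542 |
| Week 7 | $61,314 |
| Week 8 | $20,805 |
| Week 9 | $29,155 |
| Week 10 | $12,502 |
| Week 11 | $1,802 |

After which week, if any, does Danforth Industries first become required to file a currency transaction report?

Through Week 5: $1,227
Through Week 6: $22,769
Through Week 7: $84,083
Through Week 8: $104,888
Through Week 9: $134,043
Through Week 10: $146,545 ← exceeds threshold

Week 10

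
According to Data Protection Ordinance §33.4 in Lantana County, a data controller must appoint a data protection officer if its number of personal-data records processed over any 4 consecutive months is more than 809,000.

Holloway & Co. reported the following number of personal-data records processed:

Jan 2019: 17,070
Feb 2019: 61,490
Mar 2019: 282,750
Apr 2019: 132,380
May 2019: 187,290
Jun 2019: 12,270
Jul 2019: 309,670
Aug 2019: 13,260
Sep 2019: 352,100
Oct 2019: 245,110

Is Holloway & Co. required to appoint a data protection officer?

Jan 2019–Apr 2019: 17,070 + 61,490 + 282,750 + 132,380 = 493,690 (under)
Feb 2019–May 2019: 61,490 + 282,750 + 132,380 + 187,290 = 663,910 (under)
Mar 2019–Jun 2019: 282,750 + 132,380 + 187,290 + 12,270 = 614,690 (under)
Apr 2019–Jul 2019: 132,380 + 187,290 + 12,270 + 309,670 = 641,610 (under)
May 2019–Aug 2019: 187,290 + 12,270 + 309,670 + 13,260 = 522,490 (under)
Jun 2019–Sep 2019: 12,270 + 309,670 + 13,260 + 352,100 = 687,300 (under)
Jul 2019–Oct 2019: 309,670 + 13,260 + 352,100 + 245,110 = 920,140 (over)
At least one window exceeds 809,000.

Yes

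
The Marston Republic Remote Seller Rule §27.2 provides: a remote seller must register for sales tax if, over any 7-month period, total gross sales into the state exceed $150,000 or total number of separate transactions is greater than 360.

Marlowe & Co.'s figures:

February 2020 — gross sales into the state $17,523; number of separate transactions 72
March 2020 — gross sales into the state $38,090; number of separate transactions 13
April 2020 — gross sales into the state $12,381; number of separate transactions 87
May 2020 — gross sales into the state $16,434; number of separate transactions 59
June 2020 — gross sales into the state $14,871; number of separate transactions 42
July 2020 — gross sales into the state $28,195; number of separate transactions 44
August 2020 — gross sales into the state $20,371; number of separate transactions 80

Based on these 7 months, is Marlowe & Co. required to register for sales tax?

Total gross sales into the state: $17,523 + $38,090 + $12,381 + $16,434 + $14,871 + $28,195 + $20,371 = $147,865 (≤ $150,000).
Total number of separate transactions: 72 + 13 + 87 + 59 + 42 + 44 + 80 = 397 (> 360).
The test is 'or': at least one threshold is exceeded.

Yes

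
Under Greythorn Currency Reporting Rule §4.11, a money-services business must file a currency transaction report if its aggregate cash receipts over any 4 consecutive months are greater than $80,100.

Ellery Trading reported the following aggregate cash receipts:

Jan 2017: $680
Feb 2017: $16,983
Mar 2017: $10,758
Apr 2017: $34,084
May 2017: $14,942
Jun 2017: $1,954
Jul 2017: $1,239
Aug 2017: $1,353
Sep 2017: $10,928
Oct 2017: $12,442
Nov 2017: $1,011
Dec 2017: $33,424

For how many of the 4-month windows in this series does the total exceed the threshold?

Jan 2017–Apr 2017: $680 + $16,983 + $10,758 + $34,084 = $62,505 (under)
Feb 2017–May 2017: $16,983 + $10,758 + $34,084 + $14,942 = $76,767 (under)
Mar 2017–Jun 2017: $10,758 + $34,084 + $14,942 + $1,954 = $61,738 (under)
Apr 2017–Jul 2017: $34,084 + $14,942 + $1,954 + $1,239 = $52,219 (under)
May 2017–Aug 2017: $14,942 + $1,954 + $1,239 + $1,353 = $19,488 (under)
Jun 2017–Sep 2017: $1,954 + $1,239 + $1,353 + $10,928 = $15,474 (under)
Jul 2017–Oct 2017: $1,239 + $1,353 + $10,928 + $12,442 = $25,962 (under)
Aug 2017–Nov 2017: $1,353 + $10,928 + $12,442 + $1,011 = $25,734 (under)
Sep 2017–Dec 2017: $10,928 + $12,442 + $1,011 + $33,424 = $57,805 (under)
0 windows exceed the threshold.

0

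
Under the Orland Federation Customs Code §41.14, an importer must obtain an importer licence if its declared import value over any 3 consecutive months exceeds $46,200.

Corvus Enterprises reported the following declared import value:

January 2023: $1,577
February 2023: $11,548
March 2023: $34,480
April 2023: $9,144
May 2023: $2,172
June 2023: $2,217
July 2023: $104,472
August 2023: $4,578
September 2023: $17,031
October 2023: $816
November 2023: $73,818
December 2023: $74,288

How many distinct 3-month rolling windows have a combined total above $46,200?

7

January 2023–March 2023: $1,577 + $11,548 + $34,480 = $47,605 (over)
February 2023–April 2023: $11,548 + $34,480 + $9,144 = $55,172 (over)
March 2023–May 2023: $34,480 + $9,144 + $2,172 = $45,796 (under)
April 2023–June 2023: $9,144 + $2,172 + $2,217 = $13,533 (under)
May 2023–July 2023: $2,172 + $2,217 + $104,472 = $108,861 (over)
June 2023–August 2023: $2,217 + $104,472 + $4,578 = $111,267 (over)
July 2023–September 2023: $104,472 + $4,578 + $17,031 = $126,081 (over)
August 2023–October 2023: $4,578 + $17,031 + $816 = $22,425 (under)
September 2023–November 2023: $17,031 + $816 + $73,818 = $91,665 (over)
October 2023–December 2023: $816 + $73,818 + $74,288 = $148,922 (over)
7 windows exceed the threshold.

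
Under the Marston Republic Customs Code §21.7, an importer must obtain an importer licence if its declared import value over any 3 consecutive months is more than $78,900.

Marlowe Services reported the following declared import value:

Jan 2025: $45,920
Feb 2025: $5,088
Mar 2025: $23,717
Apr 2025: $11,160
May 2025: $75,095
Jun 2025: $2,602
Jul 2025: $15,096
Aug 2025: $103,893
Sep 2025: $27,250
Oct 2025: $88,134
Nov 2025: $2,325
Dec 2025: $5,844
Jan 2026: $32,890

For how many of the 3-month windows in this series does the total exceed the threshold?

8

Jan 2025–Mar 2025: $45,920 + $5,088 + $23,717 = $74,725 (under)
Feb 2025–Apr 2025: $5,088 + $23,717 + $11,160 = $39,965 (under)
Mar 2025–May 2025: $23,717 + $11,160 + $75,095 = $109,972 (over)
Apr 2025–Jun 2025: $11,160 + $75,095 + $2,602 = $88,857 (over)
May 2025–Jul 2025: $75,095 + $2,602 + $15,096 = $92,793 (over)
Jun 2025–Aug 2025: $2,602 + $15,096 + $103,893 = $121,591 (over)
Jul 2025–Sep 2025: $15,096 + $103,893 + $27,250 = $146,239 (over)
Aug 2025–Oct 2025: $103,893 + $27,250 + $88,134 = $219,277 (over)
Sep 2025–Nov 2025: $27,250 + $88,134 + $2,325 = $117,709 (over)
Oct 2025–Dec 2025: $88,134 + $2,325 + $5,844 = $96,303 (over)
Nov 2025–Jan 2026: $2,325 + $5,844 + $32,890 = $41,059 (under)
8 windows exceed the threshold.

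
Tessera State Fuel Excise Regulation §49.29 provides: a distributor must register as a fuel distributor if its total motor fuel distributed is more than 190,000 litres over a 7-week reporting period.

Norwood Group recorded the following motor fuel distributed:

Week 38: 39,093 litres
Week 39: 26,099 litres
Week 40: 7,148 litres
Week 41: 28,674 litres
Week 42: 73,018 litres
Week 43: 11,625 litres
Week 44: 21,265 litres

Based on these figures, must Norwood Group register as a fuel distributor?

Yes

Total motor fuel distributed: 39,093 litres + 26,099 litres + 7,148 litres + 28,674 litres + 73,018 litres + 11,625 litres + 21,265 litres = 206,922 litres.
206,922 litres > 190,000 litres, so the threshold is exceeded.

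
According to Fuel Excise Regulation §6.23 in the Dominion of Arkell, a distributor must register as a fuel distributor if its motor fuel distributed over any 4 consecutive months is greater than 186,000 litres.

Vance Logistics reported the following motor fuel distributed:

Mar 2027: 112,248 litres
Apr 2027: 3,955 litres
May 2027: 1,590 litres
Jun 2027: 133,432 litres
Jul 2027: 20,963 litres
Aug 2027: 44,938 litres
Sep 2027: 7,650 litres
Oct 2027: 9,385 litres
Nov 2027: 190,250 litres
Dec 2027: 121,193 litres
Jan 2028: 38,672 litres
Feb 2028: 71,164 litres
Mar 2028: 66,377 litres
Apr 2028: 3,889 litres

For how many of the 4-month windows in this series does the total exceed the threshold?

8

Mar 2027–Jun 2027: 112,248 litres + 3,955 litres + 1,590 litres + 133,432 litres = 251,225 litres (over)
Apr 2027–Jul 2027: 3,955 litres + 1,590 litres + 133,432 litres + 20,963 litres = 159,940 litres (under)
May 2027–Aug 2027: 1,590 litres + 133,432 litres + 20,963 litres + 44,938 litres = 200,923 litres (over)
Jun 2027–Sep 2027: 133,432 litres + 20,963 litres + 44,938 litres + 7,650 litres = 206,983 litres (over)
Jul 2027–Oct 2027: 20,963 litres + 44,938 litres + 7,650 litres + 9,385 litres = 82,936 litres (under)
Aug 2027–Nov 2027: 44,938 litres + 7,650 litres + 9,385 litres + 190,250 litres = 252,223 litres (over)
Sep 2027–Dec 2027: 7,650 litres + 9,385 litres + 190,250 litres + 121,193 litres = 328,478 litres (over)
Oct 2027–Jan 2028: 9,385 litres + 190,250 litres + 121,193 litres + 38,672 litres = 359,500 litres (over)
Nov 2027–Feb 2028: 190,250 litres + 121,193 litres + 38,672 litres + 71,164 litres = 421,279 litres (over)
Dec 2027–Mar 2028: 121,193 litres + 38,672 litres + 71,164 litres + 66,377 litres = 297,406 litres (over)
Jan 2028–Apr 2028: 38,672 litres + 71,164 litres + 66,377 litres + 3,889 litres = 180,102 litres (under)
8 windows exceed the threshold.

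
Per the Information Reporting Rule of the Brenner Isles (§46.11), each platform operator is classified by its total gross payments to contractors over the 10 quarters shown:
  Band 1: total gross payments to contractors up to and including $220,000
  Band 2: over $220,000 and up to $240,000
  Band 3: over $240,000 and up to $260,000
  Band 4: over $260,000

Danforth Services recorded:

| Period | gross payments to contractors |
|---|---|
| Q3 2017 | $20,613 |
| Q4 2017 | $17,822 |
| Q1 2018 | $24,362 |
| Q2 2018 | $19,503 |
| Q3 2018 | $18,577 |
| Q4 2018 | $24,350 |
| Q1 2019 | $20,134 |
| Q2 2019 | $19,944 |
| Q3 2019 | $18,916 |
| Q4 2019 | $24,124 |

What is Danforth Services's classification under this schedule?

Band 1

Total gross payments to contractors: $20,613 + $17,822 + $24,362 + $19,503 + $18,577 + $24,350 + $20,134 + $19,944 + $18,916 + $24,124 = $208,345.
$208,345 ≤ $220,000, so Band 1 applies.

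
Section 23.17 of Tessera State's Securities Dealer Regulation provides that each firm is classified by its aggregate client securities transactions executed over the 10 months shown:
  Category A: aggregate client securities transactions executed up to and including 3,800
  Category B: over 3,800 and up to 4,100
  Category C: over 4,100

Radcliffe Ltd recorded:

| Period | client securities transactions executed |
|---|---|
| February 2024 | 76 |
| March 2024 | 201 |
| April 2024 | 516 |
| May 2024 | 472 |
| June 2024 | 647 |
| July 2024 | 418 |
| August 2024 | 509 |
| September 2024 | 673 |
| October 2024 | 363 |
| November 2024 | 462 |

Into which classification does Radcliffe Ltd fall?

Category C

Aggregate client securities transactions executed: 76 + 201 + 516 + 472 + 647 + 418 + 509 + 673 + 363 + 462 = 4,337.
4,337 > 4,100, so Category C applies.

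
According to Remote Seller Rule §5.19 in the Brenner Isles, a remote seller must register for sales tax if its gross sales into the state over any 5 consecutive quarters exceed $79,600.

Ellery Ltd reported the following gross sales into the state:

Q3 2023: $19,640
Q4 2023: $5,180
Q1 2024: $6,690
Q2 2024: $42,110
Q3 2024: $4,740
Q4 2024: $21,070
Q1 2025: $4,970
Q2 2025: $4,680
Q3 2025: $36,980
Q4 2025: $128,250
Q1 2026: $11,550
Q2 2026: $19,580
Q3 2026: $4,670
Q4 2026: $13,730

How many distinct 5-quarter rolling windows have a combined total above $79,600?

6

Q3 2023–Q3 2024: $19,640 + $5,180 + $6,690 + $42,110 + $4,740 = $78,360 (under)
Q4 2023–Q4 2024: $5,180 + $6,690 + $42,110 + $4,740 + $21,070 = $79,790 (over)
Q1 2024–Q1 2025: $6,690 + $42,110 + $4,740 + $21,070 + $4,970 = $79,580 (under)
Q2 2024–Q2 2025: $42,110 + $4,740 + $21,070 + $4,970 + $4,680 = $77,570 (under)
Q3 2024–Q3 2025: $4,740 + $21,070 + $4,970 + $4,680 + $36,980 = $72,440 (under)
Q4 2024–Q4 2025: $21,070 + $4,970 + $4,680 + $36,980 + $128,250 = $195,950 (over)
Q1 2025–Q1 2026: $4,970 + $4,680 + $36,980 + $128,250 + $11,550 = $186,430 (over)
Q2 2025–Q2 2026: $4,680 + $36,980 + $128,250 + $11,550 + $19,580 = $201,040 (over)
Q3 2025–Q3 2026: $36,980 + $128,250 + $11,550 + $19,580 + $4,670 = $201,030 (over)
Q4 2025–Q4 2026: $128,250 + $11,550 + $19,580 + $4,670 + $13,730 = $177,780 (over)
6 windows exceed the threshold.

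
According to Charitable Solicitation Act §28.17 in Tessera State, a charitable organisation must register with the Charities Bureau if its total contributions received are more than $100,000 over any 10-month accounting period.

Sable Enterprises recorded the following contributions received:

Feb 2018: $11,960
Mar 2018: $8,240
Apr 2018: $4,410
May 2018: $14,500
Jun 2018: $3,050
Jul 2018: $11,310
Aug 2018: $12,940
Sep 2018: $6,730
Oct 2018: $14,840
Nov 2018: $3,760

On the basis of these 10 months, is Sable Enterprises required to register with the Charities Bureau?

No

Total contributions received: $11,960 + $8,240 + $4,410 + $14,500 + $3,050 + $11,310 + $12,940 + $6,730 + $14,840 + $3,760 = $91,740.
$91,740 ≤ $100,000, so the threshold is not exceeded.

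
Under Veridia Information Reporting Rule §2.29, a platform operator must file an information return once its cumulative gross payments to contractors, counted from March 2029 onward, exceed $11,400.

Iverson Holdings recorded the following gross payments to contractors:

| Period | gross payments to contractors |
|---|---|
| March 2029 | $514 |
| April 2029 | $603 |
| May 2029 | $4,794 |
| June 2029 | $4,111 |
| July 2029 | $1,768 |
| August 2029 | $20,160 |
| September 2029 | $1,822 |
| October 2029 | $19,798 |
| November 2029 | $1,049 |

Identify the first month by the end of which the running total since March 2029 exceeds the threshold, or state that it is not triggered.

Through March 2029: $514
Through April 2029: $1,117
Through May 2029: $5,911
Through June 2029: $10,022
Through July 2029: $11,790 ← exceeds threshold

July 2029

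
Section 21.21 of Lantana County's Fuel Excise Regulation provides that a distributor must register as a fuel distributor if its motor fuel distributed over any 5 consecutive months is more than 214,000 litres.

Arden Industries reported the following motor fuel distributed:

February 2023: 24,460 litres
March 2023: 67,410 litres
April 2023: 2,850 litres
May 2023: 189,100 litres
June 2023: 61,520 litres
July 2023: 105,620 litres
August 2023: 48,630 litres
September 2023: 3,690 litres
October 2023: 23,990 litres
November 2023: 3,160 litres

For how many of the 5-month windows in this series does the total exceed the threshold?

5

February 2023–June 2023: 24,460 litres + 67,410 litres + 2,850 litres + 189,100 litres + 61,520 litres = 345,340 litres (over)
March 2023–July 2023: 67,410 litres + 2,850 litres + 189,100 litres + 61,520 litres + 105,620 litres = 426,500 litres (over)
April 2023–August 2023: 2,850 litres + 189,100 litres + 61,520 litres + 105,620 litres + 48,630 litres = 407,720 litres (over)
May 2023–September 2023: 189,100 litres + 61,520 litres + 105,620 litres + 48,630 litres + 3,690 litres = 408,560 litres (over)
June 2023–October 2023: 61,520 litres + 105,620 litres + 48,630 litres + 3,690 litres + 23,990 litres = 243,450 litres (over)
July 2023–November 2023: 105,620 litres + 48,630 litres + 3,690 litres + 23,990 litres + 3,160 litres = 185,090 litres (under)
5 windows exceed the threshold.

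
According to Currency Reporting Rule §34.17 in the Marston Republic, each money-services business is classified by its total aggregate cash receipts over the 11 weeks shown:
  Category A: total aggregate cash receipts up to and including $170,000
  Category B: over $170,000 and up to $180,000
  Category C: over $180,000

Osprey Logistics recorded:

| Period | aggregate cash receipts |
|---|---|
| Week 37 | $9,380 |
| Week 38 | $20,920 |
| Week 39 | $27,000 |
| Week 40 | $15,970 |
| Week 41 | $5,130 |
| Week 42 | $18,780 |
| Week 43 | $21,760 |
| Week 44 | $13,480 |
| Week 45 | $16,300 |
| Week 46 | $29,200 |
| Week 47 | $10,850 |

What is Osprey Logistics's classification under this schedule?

Total aggregate cash receipts: $9,380 + $20,920 + $27,000 + $15,970 + $5,130 + $18,780 + $21,760 + $13,480 + $16,300 + $29,200 + $10,850 = $188,770.
$188,770 > $180,000, so Category C applies.

Category C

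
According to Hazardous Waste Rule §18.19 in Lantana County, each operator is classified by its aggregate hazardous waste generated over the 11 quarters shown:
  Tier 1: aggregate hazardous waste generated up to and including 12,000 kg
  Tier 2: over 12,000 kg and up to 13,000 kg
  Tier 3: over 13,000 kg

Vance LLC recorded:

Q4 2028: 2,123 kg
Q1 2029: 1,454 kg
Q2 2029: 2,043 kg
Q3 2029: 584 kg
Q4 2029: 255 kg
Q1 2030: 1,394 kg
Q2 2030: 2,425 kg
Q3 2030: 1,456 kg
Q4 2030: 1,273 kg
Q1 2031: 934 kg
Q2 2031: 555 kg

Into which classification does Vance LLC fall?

Aggregate hazardous waste generated: 2,123 kg + 1,454 kg + 2,043 kg + 584 kg + 255 kg + 1,394 kg + 2,425 kg + 1,456 kg + 1,273 kg + 934 kg + 555 kg = 14,496 kg.
14,496 kg > 13,000 kg, so Tier 3 applies.

Tier 3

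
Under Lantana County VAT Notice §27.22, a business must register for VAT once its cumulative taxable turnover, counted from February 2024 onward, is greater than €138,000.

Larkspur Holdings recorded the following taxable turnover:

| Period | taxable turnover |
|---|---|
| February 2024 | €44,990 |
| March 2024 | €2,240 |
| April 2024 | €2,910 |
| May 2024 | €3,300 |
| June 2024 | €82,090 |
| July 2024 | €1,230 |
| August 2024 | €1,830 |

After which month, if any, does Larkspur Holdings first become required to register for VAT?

Through February 2024: €44,990
Through March 2024: €47,230
Through April 2024: €50,140
Through May 2024: €53,440
Through June 2024: €135,530
Through July 2024: €136,760
Through August 2024: €138,590 ← exceeds threshold

August 2024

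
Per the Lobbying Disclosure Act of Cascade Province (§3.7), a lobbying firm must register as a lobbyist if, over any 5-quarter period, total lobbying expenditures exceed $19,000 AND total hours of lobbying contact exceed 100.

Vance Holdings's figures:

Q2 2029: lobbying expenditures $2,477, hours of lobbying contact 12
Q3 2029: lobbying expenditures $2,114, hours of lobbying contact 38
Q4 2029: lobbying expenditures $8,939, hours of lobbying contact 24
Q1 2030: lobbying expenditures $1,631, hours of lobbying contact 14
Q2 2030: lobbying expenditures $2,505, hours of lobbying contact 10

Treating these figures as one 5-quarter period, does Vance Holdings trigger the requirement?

No

Total lobbying expenditures: $2,477 + $2,114 + $8,939 + $1,631 + $2,505 = $17,666 (≤ $19,000).
Total hours of lobbying contact: 12 + 38 + 24 + 14 + 10 = 98 (≤ 100).
The test is 'and': the rule requires both, and at least one is not exceeded.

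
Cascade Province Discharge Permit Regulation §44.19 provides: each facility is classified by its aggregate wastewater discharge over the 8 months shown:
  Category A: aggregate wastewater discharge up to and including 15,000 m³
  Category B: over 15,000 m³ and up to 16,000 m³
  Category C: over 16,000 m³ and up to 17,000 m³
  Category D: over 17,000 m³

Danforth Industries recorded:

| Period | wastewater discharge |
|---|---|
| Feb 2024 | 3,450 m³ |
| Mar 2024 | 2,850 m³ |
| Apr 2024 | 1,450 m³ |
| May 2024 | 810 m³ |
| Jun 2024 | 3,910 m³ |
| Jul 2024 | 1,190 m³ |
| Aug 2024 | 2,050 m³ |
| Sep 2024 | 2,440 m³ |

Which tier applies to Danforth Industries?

Aggregate wastewater discharge: 3,450 m³ + 2,850 m³ + 1,450 m³ + 810 m³ + 3,910 m³ + 1,190 m³ + 2,050 m³ + 2,440 m³ = 18,150 m³.
18,150 m³ > 17,000 m³, so Category D applies.

Category D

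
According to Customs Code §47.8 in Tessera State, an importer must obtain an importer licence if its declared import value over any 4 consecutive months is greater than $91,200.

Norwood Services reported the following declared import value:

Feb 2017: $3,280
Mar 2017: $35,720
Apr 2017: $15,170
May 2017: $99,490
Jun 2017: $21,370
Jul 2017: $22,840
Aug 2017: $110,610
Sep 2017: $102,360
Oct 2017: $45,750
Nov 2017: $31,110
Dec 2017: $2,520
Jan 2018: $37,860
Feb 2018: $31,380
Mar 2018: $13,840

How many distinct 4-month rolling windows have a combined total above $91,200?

Feb 2017–May 2017: $3,280 + $35,720 + $15,170 + $99,490 = $153,660 (over)
Mar 2017–Jun 2017: $35,720 + $15,170 + $99,490 + $21,370 = $171,750 (over)
Apr 2017–Jul 2017: $15,170 + $99,490 + $21,370 + $22,840 = $158,870 (over)
May 2017–Aug 2017: $99,490 + $21,370 + $22,840 + $110,610 = $254,310 (over)
Jun 2017–Sep 2017: $21,370 + $22,840 + $110,610 + $102,360 = $257,180 (over)
Jul 2017–Oct 2017: $22,840 + $110,610 + $102,360 + $45,750 = $281,560 (over)
Aug 2017–Nov 2017: $110,610 + $102,360 + $45,750 + $31,110 = $289,830 (over)
Sep 2017–Dec 2017: $102,360 + $45,750 + $31,110 + $2,520 = $181,740 (over)
Oct 2017–Jan 2018: $45,750 + $31,110 + $2,520 + $37,860 = $117,240 (over)
Nov 2017–Feb 2018: $31,110 + $2,520 + $37,860 + $31,380 = $102,870 (over)
Dec 2017–Mar 2018: $2,520 + $37,860 + $31,380 + $13,840 = $85,600 (under)
10 windows exceed the threshold.

10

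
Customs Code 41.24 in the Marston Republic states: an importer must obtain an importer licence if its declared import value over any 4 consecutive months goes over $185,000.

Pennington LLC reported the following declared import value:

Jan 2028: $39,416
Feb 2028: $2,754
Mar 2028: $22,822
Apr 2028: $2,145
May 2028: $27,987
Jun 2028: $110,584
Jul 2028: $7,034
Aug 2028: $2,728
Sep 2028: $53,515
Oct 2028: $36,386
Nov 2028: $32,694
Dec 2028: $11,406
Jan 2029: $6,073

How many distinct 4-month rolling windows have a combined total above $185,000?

Jan 2028–Apr 2028: $39,416 + $2,754 + $22,822 + $2,145 = $67,137 (under)
Feb 2028–May 2028: $2,754 + $22,822 + $2,145 + $27,987 = $55,708 (under)
Mar 2028–Jun 2028: $22,822 + $2,145 + $27,987 + $110,584 = $163,538 (under)
Apr 2028–Jul 2028: $2,145 + $27,987 + $110,584 + $7,034 = $147,750 (under)
May 2028–Aug 2028: $27,987 + $110,584 + $7,034 + $2,728 = $148,333 (under)
Jun 2028–Sep 2028: $110,584 + $7,034 + $2,728 + $53,515 = $173,861 (under)
Jul 2028–Oct 2028: $7,034 + $2,728 + $53,515 + $36,386 = $99,663 (under)
Aug 2028–Nov 2028: $2,728 + $53,515 + $36,386 + $32,694 = $125,323 (under)
Sep 2028–Dec 2028: $53,515 + $36,386 + $32,694 + $11,406 = $134,001 (under)
Oct 2028–Jan 2029: $36,386 + $32,694 + $11,406 + $6,073 = $86,559 (under)
0 windows exceed the threshold.

0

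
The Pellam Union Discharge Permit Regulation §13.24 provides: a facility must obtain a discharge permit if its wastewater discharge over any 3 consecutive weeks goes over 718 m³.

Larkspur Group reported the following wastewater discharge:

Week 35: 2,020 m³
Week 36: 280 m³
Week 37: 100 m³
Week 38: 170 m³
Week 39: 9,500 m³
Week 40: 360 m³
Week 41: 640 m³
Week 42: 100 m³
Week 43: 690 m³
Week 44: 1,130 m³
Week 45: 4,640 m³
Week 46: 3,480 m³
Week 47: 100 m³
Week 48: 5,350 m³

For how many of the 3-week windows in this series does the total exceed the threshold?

Week 35–Week 37: 2,020 m³ + 280 m³ + 100 m³ = 2,400 m³ (over)
Week 36–Week 38: 280 m³ + 100 m³ + 170 m³ = 550 m³ (under)
Week 37–Week 39: 100 m³ + 170 m³ + 9,500 m³ = 9,770 m³ (over)
Week 38–Week 40: 170 m³ + 9,500 m³ + 360 m³ = 10,030 m³ (over)
Week 39–Week 41: 9,500 m³ + 360 m³ + 640 m³ = 10,500 m³ (over)
Week 40–Week 42: 360 m³ + 640 m³ + 100 m³ = 1,100 m³ (over)
Week 41–Week 43: 640 m³ + 100 m³ + 690 m³ = 1,430 m³ (over)
Week 42–Week 44: 100 m³ + 690 m³ + 1,130 m³ = 1,920 m³ (over)
Week 43–Week 45: 690 m³ + 1,130 m³ + 4,640 m³ = 6,460 m³ (over)
Week 44–Week 46: 1,130 m³ + 4,640 m³ + 3,480 m³ = 9,250 m³ (over)
Week 45–Week 47: 4,640 m³ + 3,480 m³ + 100 m³ = 8,220 m³ (over)
Week 46–Week 48: 3,480 m³ + 100 m³ + 5,350 m³ = 8,930 m³ (over)
11 windows exceed the threshold.

11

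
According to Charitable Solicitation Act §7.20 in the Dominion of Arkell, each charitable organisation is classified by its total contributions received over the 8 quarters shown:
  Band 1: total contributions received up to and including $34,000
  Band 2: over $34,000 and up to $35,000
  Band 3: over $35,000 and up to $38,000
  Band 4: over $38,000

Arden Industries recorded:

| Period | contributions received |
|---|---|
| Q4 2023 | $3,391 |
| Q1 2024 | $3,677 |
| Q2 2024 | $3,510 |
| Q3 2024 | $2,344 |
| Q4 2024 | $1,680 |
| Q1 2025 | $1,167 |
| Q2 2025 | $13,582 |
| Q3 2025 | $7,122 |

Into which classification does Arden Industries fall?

Band 3

Total contributions received: $3,391 + $3,677 + $3,510 + $2,344 + $1,680 + $1,167 + $13,582 + $7,122 = $36,473.
$35,000 < $36,473 ≤ $38,000, so Band 3 applies.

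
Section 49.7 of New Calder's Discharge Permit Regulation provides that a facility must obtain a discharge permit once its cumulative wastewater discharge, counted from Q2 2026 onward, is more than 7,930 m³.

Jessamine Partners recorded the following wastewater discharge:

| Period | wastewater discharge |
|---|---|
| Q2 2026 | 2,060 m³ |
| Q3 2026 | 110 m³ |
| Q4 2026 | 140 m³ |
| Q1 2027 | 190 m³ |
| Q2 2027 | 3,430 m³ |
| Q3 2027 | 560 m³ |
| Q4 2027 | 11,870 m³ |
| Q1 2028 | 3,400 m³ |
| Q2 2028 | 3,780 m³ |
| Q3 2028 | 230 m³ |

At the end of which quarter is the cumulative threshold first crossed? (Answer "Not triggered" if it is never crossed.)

Q4 2027

Through Q2 2026: 2,060 m³
Through Q3 2026: 2,170 m³
Through Q4 2026: 2,310 m³
Through Q1 2027: 2,500 m³
Through Q2 2027: 5,930 m³
Through Q3 2027: 6,490 m³
Through Q4 2027: 18,360 m³ ← exceeds threshold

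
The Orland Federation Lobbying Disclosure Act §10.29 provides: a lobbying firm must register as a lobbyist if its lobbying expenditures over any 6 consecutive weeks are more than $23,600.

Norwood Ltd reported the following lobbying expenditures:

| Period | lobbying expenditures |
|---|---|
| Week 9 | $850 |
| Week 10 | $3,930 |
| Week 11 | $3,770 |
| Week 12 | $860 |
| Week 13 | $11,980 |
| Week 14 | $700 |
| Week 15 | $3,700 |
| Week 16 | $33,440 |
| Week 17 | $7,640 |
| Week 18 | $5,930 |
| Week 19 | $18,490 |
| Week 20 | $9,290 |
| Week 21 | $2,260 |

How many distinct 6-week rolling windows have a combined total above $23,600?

Week 9–Week 14: $850 + $3,930 + $3,770 + $860 + $11,980 + $700 = $22,090 (under)
Week 10–Week 15: $3,930 + $3,770 + $860 + $11,980 + $700 + $3,700 = $24,940 (over)
Week 11–Week 16: $3,770 + $860 + $11,980 + $700 + $3,700 + $33,440 = $54,450 (over)
Week 12–Week 17: $860 + $11,980 + $700 + $3,700 + $33,440 + $7,640 = $58,320 (over)
Week 13–Week 18: $11,980 + $700 + $3,700 + $33,440 + $7,640 + $5,930 = $63,390 (over)
Week 14–Week 19: $700 + $3,700 + $33,440 + $7,640 + $5,930 + $18,490 = $69,900 (over)
Week 15–Week 20: $3,700 + $33,440 + $7,640 + $5,930 + $18,490 + $9,290 = $78,490 (over)
Week 16–Week 21: $33,440 + $7,640 + $5,930 + $18,490 + $9,290 + $2,260 = $77,050 (over)
7 windows exceed the threshold.

7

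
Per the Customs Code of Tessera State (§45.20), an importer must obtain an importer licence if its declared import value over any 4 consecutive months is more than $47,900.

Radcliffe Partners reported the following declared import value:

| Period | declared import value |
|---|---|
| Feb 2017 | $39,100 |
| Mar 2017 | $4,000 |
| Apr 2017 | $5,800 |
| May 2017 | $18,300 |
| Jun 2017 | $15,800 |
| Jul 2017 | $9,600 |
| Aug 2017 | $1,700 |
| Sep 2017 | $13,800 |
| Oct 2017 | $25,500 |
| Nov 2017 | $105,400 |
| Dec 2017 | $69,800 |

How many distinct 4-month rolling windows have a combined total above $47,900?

5

Feb 2017–May 2017: $39,100 + $4,000 + $5,800 + $18,300 = $67,200 (over)
Mar 2017–Jun 2017: $4,000 + $5,800 + $18,300 + $15,800 = $43,900 (under)
Apr 2017–Jul 2017: $5,800 + $18,300 + $15,800 + $9,600 = $49,500 (over)
May 2017–Aug 2017: $18,300 + $15,800 + $9,600 + $1,700 = $45,400 (under)
Jun 2017–Sep 2017: $15,800 + $9,600 + $1,700 + $13,800 = $40,900 (under)
Jul 2017–Oct 2017: $9,600 + $1,700 + $13,800 + $25,500 = $50,600 (over)
Aug 2017–Nov 2017: $1,700 + $13,800 + $25,500 + $105,400 = $146,400 (over)
Sep 2017–Dec 2017: $13,800 + $25,500 + $105,400 + $69,800 = $214,500 (over)
5 windows exceed the threshold.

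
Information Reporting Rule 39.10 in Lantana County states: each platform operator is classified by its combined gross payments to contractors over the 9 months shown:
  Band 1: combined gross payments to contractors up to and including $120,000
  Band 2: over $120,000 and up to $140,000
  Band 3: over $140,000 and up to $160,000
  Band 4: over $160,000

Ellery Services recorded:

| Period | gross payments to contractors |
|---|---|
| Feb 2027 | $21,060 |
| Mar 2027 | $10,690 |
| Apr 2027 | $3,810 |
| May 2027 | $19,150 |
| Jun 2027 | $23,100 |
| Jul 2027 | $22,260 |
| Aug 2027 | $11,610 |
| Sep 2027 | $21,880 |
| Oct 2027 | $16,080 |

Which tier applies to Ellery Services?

Combined gross payments to contractors: $21,060 + $10,690 + $3,810 + $19,150 + $23,100 + $22,260 + $11,610 + $21,880 + $16,080 = $149,640.
$140,000 < $149,640 ≤ $160,000, so Band 3 applies.

Band 3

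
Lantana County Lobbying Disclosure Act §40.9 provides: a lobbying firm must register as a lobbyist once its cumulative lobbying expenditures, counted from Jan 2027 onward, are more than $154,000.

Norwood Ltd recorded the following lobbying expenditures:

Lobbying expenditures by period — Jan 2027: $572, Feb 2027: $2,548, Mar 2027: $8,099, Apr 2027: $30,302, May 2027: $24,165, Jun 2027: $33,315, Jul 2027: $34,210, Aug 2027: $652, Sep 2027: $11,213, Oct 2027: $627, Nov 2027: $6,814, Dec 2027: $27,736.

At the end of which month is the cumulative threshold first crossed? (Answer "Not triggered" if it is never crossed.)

Dec 2027

Through Jan 2027: $572
Through Feb 2027: $3,120
Through Mar 2027: $11,219
Through Apr 2027: $41,521
Through May 2027: $65,686
Through Jun 2027: $99,001
Through Jul 2027: $133,211
Through Aug 2027: $133,863
Through Sep 2027: $145,076
Through Oct 2027: $145,703
Through Nov 2027: $152,517
Through Dec 2027: $180,253 ← exceeds threshold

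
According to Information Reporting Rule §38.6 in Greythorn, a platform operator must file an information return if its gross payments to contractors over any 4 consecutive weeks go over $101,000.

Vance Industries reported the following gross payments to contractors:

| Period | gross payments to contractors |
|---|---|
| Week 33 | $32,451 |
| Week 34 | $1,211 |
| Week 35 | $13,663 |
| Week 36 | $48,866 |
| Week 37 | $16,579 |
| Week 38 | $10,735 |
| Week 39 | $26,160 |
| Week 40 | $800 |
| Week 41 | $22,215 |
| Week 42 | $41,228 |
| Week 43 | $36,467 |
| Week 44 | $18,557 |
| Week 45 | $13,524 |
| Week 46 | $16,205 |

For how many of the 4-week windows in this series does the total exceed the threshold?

3

Week 33–Week 36: $32,451 + $1,211 + $13,663 + $48,866 = $96,191 (under)
Week 34–Week 37: $1,211 + $13,663 + $48,866 + $16,579 = $80,319 (under)
Week 35–Week 38: $13,663 + $48,866 + $16,579 + $10,735 = $89,843 (under)
Week 36–Week 39: $48,866 + $16,579 + $10,735 + $26,160 = $102,340 (over)
Week 37–Week 40: $16,579 + $10,735 + $26,160 + $800 = $54,274 (under)
Week 38–Week 41: $10,735 + $26,160 + $800 + $22,215 = $59,910 (under)
Week 39–Week 42: $26,160 + $800 + $22,215 + $41,228 = $90,403 (under)
Week 40–Week 43: $800 + $22,215 + $41,228 + $36,467 = $100,710 (under)
Week 41–Week 44: $22,215 + $41,228 + $36,467 + $18,557 = $118,467 (over)
Week 42–Week 45: $41,228 + $36,467 + $18,557 + $13,524 = $109,776 (over)
Week 43–Week 46: $36,467 + $18,557 + $13,524 + $16,205 = $84,753 (under)
3 windows exceed the threshold.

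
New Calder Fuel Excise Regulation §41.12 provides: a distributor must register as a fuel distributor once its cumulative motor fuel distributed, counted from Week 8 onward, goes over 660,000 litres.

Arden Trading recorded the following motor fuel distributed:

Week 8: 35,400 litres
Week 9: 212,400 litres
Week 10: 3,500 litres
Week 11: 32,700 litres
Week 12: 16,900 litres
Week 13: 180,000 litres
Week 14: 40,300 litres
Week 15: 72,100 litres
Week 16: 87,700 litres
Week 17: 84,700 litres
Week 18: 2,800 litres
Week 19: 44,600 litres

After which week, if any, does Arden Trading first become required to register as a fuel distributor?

Through Week 8: 35,400 litres
Through Week 9: 247,800 litres
Through Week 10: 251,300 litres
Through Week 11: 284,000 litres
Through Week 12: 300,900 litres
Through Week 13: 480,900 litres
Through Week 14: 521,200 litres
Through Week 15: 593,300 litres
Through Week 16: 681,000 litres ← exceeds threshold

Week 16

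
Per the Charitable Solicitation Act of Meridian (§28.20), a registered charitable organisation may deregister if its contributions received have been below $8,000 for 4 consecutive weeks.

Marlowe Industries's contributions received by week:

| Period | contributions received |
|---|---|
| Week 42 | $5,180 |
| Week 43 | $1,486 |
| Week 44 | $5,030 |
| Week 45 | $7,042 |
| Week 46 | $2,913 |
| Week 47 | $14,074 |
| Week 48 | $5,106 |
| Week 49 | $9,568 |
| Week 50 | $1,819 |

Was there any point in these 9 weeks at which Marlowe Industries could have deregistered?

Yes

Weeks below $8,000: Week 42, Week 43, Week 44, Week 45, Week 46, Week 48, Week 50.
Longest run of consecutive weeks below the threshold: 5.
5 ≥ 4, so Marlowe Industries became eligible.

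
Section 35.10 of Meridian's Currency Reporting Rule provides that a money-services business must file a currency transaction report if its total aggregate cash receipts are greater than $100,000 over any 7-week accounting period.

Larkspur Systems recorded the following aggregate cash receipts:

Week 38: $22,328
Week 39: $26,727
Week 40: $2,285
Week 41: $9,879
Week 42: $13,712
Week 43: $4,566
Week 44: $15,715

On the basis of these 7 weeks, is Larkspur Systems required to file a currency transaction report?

Total aggregate cash receipts: $22,328 + $26,727 + $2,285 + $9,879 + $13,712 + $4,566 + $15,715 = $95,212.
$95,212 ≤ $100,000, so the threshold is not exceeded.

No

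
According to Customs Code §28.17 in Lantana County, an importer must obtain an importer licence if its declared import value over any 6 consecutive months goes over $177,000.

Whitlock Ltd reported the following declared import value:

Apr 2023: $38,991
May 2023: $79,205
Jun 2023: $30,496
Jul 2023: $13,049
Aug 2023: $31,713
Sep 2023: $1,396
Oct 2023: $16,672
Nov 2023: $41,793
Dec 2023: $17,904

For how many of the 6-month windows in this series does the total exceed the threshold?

1

Apr 2023–Sep 2023: $38,991 + $79,205 + $30,496 + $13,049 + $31,713 + $1,396 = $194,850 (over)
May 2023–Oct 2023: $79,205 + $30,496 + $13,049 + $31,713 + $1,396 + $16,672 = $172,531 (under)
Jun 2023–Nov 2023: $30,496 + $13,049 + $31,713 + $1,396 + $16,672 + $41,793 = $135,119 (under)
Jul 2023–Dec 2023: $13,049 + $31,713 + $1,396 + $16,672 + $41,793 + $17,904 = $122,527 (under)
1 window exceeds the threshold.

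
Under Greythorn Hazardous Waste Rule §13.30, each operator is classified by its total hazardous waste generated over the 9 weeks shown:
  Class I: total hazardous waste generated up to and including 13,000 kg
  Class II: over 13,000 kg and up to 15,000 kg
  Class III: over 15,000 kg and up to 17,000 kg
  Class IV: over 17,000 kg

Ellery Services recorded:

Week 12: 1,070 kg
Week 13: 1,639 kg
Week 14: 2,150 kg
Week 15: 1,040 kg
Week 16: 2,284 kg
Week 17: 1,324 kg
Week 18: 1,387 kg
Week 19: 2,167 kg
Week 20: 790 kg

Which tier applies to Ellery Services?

Class II

Total hazardous waste generated: 1,070 kg + 1,639 kg + 2,150 kg + 1,040 kg + 2,284 kg + 1,324 kg + 1,387 kg + 2,167 kg + 790 kg = 13,851 kg.
13,000 kg < 13,851 kg ≤ 15,000 kg, so Class II applies.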